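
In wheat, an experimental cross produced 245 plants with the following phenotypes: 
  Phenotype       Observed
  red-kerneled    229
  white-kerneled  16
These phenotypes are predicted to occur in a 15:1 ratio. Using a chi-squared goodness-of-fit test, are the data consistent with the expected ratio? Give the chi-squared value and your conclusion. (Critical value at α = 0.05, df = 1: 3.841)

0.033; consistent

Total ratio parts = 16. Expected numbers out of 245:
  red-kerneled: 245 × 15/16 = 229.6875
  white-kerneled: 245 × 1/16 = 15.3125
χ² = Σ (O − E)² / E
  red-kerneled: (229 − 229.6875)² / 229.6875 = 0.0021
  white-kerneled: (16 − 15.3125)² / 15.3125 = 0.0309
χ² = 0.0021 + 0.0309 = 0.033
Degrees of freedom = 2 − 1 = 1; critical value at α = 0.05 is 3.841.
Since 0.033 < 3.841, we fail to reject the null hypothesis — the data are consistent with the 15:1 ratio.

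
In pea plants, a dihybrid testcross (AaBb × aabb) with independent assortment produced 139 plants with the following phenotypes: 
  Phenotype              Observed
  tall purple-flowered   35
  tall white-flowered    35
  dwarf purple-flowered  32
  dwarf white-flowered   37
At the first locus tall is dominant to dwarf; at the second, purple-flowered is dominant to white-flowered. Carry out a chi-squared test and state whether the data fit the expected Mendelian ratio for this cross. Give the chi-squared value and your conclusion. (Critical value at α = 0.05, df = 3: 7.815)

A dihybrid testcross with independent assortment gives a 1:1:1:1 ratio.
The 1:1:1:1 ratio has 4 parts, so with N = 139 the expected counts are:
  tall purple-flowered: 139 × 1/4 = 34.75
  tall white-flowered: 139 × 1/4 = 34.75
  dwarf purple-flowered: 139 × 1/4 = 34.75
  dwarf white-flowered: 139 × 1/4 = 34.75
χ² = Σ (O − E)² / E
  tall purple-flowered: (35 − 34.75)² / 34.75 = 0.0018
  tall white-flowered: (35 − 34.75)² / 34.75 = 0.0018
  dwarf purple-flowered: (32 − 34.75)² / 34.75 = 0.2176
  dwarf white-flowered: (37 − 34.75)² / 34.75 = 0.1457
χ² = 0.0018 + 0.0018 + 0.2176 + 0.1457 = 0.3669 ≈ 0.367
Degrees of freedom = 4 − 1 = 3; critical value at α = 0.05 is 7.815.
Since 0.367 < 7.815, we fail to reject the null hypothesis — the data are consistent with the 1:1:1:1 ratio.

0.367; consistent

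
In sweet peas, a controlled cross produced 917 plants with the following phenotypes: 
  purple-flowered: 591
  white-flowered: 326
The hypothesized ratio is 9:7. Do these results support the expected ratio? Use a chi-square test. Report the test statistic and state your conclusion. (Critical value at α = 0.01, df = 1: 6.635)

25.051; not consistent

Expected counts for N = 917 under a 9:7 ratio (total parts = 16):
  purple-flowered: 917 × 9/16 = 515.8125
  white-flowered: 917 × 7/16 = 401.1875
χ² = Σ (O − E)² / E
  purple-flowered: (591 − 515.8125)² / 515.8125 = 10.9597
  white-flowered: (326 − 401.1875)² / 401.1875 = 14.0911
χ² = 10.9597 + 14.0911 = 25.0508 ≈ 25.051
Degrees of freedom = 2 − 1 = 1; critical value at α = 0.01 is 6.635.
Since 25.051 > 6.635, we reject the null hypothesis — the data do not fit the 9:7 ratio.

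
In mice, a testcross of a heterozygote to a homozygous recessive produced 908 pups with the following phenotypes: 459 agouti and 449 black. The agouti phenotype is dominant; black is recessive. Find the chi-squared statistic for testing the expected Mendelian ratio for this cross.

0.110

A testcross of a heterozygote (Aa × aa) gives a 1:1 phenotypic ratio.
The 1:1 ratio has 2 parts, so with N = 908 the expected counts are:
  agouti: 908 × 1/2 = 454
  black: 908 × 1/2 = 454
χ² = Σ (O − E)² / E
  agouti: (459 − 454)² / 454 = 0.0551
  black: (449 − 454)² / 454 = 0.0551
χ² = 0.0551 + 0.0551 = 0.1102 ≈ 0.110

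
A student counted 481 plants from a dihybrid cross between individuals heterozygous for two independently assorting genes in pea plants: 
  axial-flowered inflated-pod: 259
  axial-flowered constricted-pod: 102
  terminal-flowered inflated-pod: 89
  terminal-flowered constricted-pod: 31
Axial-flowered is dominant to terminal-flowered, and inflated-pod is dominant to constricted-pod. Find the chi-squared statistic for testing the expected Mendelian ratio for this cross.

A dihybrid F₂ with independent assortment and complete dominance at both loci gives a 9:3:3:1 phenotypic ratio.
Total ratio parts = 16. Expected numbers out of 481:
  axial-flowered inflated-pod: 481 × 9/16 = 270.5625
  axial-flowered constricted-pod: 481 × 3/16 = 90.1875
  terminal-flowered inflated-pod: 481 × 3/16 = 90.1875
  terminal-flowered constricted-pod: 481 × 1/16 = 30.0625
χ² = Σ (O − E)² / E
  axial-flowered inflated-pod: (259 − 270.5625)² / 270.5625 = 0.4941
  axial-flowered constricted-pod: (102 − 90.1875)² / 90.1875 = 1.5472
  terminal-flowered inflated-pod: (89 − 90.1875)² / 90.1875 = 0.0156
  terminal-flowered constricted-pod: (31 − 30.0625)² / 30.0625 = 0.0292
χ² = 0.4941 + 1.5472 + 0.0156 + 0.0292 = 2.0861 ≈ 2.086

2.086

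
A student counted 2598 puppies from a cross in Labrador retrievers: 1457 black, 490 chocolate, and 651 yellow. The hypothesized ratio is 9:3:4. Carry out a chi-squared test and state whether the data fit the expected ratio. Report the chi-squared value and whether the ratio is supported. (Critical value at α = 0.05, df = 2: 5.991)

Under the 9:3:4 hypothesis (Σ ratio = 16, N = 2598):
  black: 2598 × 9/16 = 1461.375
  chocolate: 2598 × 3/16 = 487.125
  yellow: 2598 × 4/16 = 649.5
χ² = Σ (O − E)² / E
  black: (1457 − 1461.375)² / 1461.375 = 0.0131
  chocolate: (490 − 487.125)² / 487.125 = 0.0170
  yellow: (651 − 649.5)² / 649.5 = 0.0035
χ² = 0.0131 + 0.0170 + 0.0035 = 0.0336 ≈ 0.034
Degrees of freedom = 3 − 1 = 2; critical value at α = 0.05 is 5.991.
Since 0.034 < 5.991, we fail to reject the null hypothesis — the data are consistent with the 9:3:4 ratio.

0.034; consistent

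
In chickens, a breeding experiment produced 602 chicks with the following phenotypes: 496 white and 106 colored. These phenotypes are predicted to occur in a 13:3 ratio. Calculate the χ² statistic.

Under the 13:3 hypothesis (Σ ratio = 16, N = 602):
  white: 602 × 13/16 = 489.125
  colored: 602 × 3/16 = 112.875
χ² = Σ (O − E)² / E
  white: (496 − 489.125)² / 489.125 = 0.0966
  colored: (106 − 112.875)² / 112.875 = 0.4187
χ² = 0.0966 + 0.4187 = 0.5153 ≈ 0.515

0.515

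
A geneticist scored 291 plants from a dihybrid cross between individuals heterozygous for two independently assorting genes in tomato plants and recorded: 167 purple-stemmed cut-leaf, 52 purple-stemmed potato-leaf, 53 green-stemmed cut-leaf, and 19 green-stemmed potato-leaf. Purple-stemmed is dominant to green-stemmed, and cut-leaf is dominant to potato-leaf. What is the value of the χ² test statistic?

0.268

A dihybrid F₂ with independent assortment and complete dominance at both loci gives a 9:3:3:1 phenotypic ratio.
Expected counts for N = 291 under a 9:3:3:1 ratio (total parts = 16):
  purple-stemmed cut-leaf: 291 × 9/16 = 163.6875
  purple-stemmed potato-leaf: 291 × 3/16 = 54.5625
  green-stemmed cut-leaf: 291 × 3/16 = 54.5625
  green-stemmed potato-leaf: 291 × 1/16 = 18.1875
χ² = Σ (O − E)² / E
  purple-stemmed cut-leaf: (167 − 163.6875)² / 163.6875 = 0.0670
  purple-stemmed potato-leaf: (52 − 54.5625)² / 54.5625 = 0.1203
  green-stemmed cut-leaf: (53 − 54.5625)² / 54.5625 = 0.0447
  green-stemmed potato-leaf: (19 − 18.1875)² / 18.1875 = 0.0363
χ² = 0.0670 + 0.1203 + 0.0447 + 0.0363 = 0.2683 ≈ 0.268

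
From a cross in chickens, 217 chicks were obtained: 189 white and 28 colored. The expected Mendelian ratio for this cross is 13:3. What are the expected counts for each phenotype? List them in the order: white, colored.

The 13:3 ratio has 16 parts, so with N = 217 the expected counts are:
  white: 217 × 13/16 = 176.3125
  colored: 217 × 3/16 = 40.6875

176.3125, 40.6875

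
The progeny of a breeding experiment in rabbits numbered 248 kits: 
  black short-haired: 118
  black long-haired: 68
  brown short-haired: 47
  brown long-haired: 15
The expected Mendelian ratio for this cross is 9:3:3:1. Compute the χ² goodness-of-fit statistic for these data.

Total ratio parts = 16. Expected numbers out of 248:
  black short-haired: 248 × 9/16 = 139.5
  black long-haired: 248 × 3/16 = 46.5
  brown short-haired: 248 × 3/16 = 46.5
  brown long-haired: 248 × 1/16 = 15.5
χ² = Σ (O − E)² / E
  black short-haired: (118 − 139.5)² / 139.5 = 3.3136
  black long-haired: (68 − 46.5)² / 46.5 = 9.9409
  brown short-haired: (47 − 46.5)² / 46.5 = 0.0054
  brown long-haired: (15 − 15.5)² / 15.5 = 0.0161
χ² = 3.3136 + 9.9409 + 0.0054 + 0.0161 = 13.276

13.276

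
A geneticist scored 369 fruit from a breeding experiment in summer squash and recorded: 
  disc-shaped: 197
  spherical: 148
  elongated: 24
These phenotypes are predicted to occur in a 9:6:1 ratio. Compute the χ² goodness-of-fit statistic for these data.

1.245

Total ratio parts = 16. Expected numbers out of 369:
  disc-shaped: 369 × 9/16 = 207.5625
  spherical: 369 × 6/16 = 138.375
  elongated: 369 × 1/16 = 23.0625
χ² = Σ (O − E)² / E
  disc-shaped: (197 − 207.5625)² / 207.5625 = 0.5375
  spherical: (148 − 138.375)² / 138.375 = 0.6695
  elongated: (24 − 23.0625)² / 23.0625 = 0.0381
χ² = 0.5375 + 0.6695 + 0.0381 = 1.2451 ≈ 1.245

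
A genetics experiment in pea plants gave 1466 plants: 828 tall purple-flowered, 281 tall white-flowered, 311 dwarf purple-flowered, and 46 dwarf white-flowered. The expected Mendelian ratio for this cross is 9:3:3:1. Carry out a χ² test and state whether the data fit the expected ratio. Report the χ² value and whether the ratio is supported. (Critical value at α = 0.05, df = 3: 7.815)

Total ratio parts = 16. Expected numbers out of 1466:
  tall purple-flowered: 1466 × 9/16 = 824.625
  tall white-flowered: 1466 × 3/16 = 274.875
  dwarf purple-flowered: 1466 × 3/16 = 274.875
  dwarf white-flowered: 1466 × 1/16 = 91.625
χ² = Σ (O − E)² / E
  tall purple-flowered: (828 − 824.625)² / 824.625 = 0.0138
  tall white-flowered: (281 − 274.875)² / 274.875 = 0.1365
  dwarf purple-flowered: (311 − 274.875)² / 274.875 = 4.7477
  dwarf white-flowered: (46 − 91.625)² / 91.625 = 22.7191
χ² = 0.0138 + 0.1365 + 4.7477 + 22.7191 = 27.6171 ≈ 27.617
Degrees of freedom = 4 − 1 = 3; critical value at α = 0.05 is 7.815.
Since 27.617 > 7.815, we reject the null hypothesis — the data do not fit the 9:3:3:1 ratio.

27.617; not consistent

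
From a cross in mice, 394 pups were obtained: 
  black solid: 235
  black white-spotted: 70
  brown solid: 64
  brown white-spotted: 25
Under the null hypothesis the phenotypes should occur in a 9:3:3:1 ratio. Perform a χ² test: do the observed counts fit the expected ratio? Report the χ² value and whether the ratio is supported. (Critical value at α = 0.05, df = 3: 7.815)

Expected counts for N = 394 under a 9:3:3:1 ratio (total parts = 16):
  black solid: 394 × 9/16 = 221.625
  black white-spotted: 394 × 3/16 = 73.875
  brown solid: 394 × 3/16 = 73.875
  brown white-spotted: 394 × 1/16 = 24.625
χ² = Σ (O − E)² / E
  black solid: (235 − 221.625)² / 221.625 = 0.8072
  black white-spotted: (70 − 73.875)² / 73.875 = 0.2033
  brown solid: (64 − 73.875)² / 73.875 = 1.3200
  brown white-spotted: (25 − 24.625)² / 24.625 = 0.0057
χ² = 0.8072 + 0.2033 + 1.3200 + 0.0057 = 2.3362 ≈ 2.336
Degrees of freedom = 4 − 1 = 3; critical value at α = 0.05 is 7.815.
Since 2.336 < 7.815, we fail to reject the null hypothesis — the data are consistent with the 9:3:3:1 ratio.

2.336; consistent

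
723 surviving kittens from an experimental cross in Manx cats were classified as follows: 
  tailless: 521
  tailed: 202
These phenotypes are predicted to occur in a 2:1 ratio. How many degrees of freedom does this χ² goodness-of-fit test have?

A goodness-of-fit test with 2 phenotype classes has df = 2 − 1 = 1.

1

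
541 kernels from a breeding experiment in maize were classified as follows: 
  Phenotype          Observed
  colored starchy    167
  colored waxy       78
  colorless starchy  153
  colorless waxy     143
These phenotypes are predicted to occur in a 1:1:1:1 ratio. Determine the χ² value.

34.460

Total ratio parts = 4. Expected numbers out of 541:
  colored starchy: 541 × 1/4 = 135.25
  colored waxy: 541 × 1/4 = 135.25
  colorless starchy: 541 × 1/4 = 135.25
  colorless waxy: 541 × 1/4 = 135.25
χ² = Σ (O − E)² / E
  colored starchy: (167 − 135.25)² / 135.25 = 7.4533
  colored waxy: (78 − 135.25)² / 135.25 = 24.2334
  colorless starchy: (153 − 135.25)² / 135.25 = 2.3295
  colorless waxy: (143 − 135.25)² / 135.25 = 0.4441
χ² = 7.4533 + 24.2334 + 2.3295 + 0.4441 = 34.4603 ≈ 34.460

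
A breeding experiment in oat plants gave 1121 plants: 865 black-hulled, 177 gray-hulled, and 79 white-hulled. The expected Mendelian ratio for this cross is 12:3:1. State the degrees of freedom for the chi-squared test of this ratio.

A goodness-of-fit test with 3 phenotype classes has df = 3 − 1 = 2.

2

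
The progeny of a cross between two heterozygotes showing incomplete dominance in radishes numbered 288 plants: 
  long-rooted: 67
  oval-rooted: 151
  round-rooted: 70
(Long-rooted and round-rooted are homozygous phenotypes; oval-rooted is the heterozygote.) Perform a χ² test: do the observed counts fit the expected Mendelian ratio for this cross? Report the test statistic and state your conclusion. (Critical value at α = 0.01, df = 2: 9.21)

0.743; consistent

With incomplete dominance, a heterozygote × heterozygote cross gives a 1:2:1 phenotypic ratio.
Total ratio parts = 4. Expected numbers out of 288:
  long-rooted: 288 × 1/4 = 72
  oval-rooted: 288 × 2/4 = 144
  round-rooted: 288 × 1/4 = 72
χ² = Σ (O − E)² / E
  long-rooted: (67 − 72)² / 72 = 0.3472
  oval-rooted: (151 − 144)² / 144 = 0.3403
  round-rooted: (70 − 72)² / 72 = 0.0556
χ² = 0.3472 + 0.3403 + 0.0556 = 0.7431 ≈ 0.743
Degrees of freedom = 3 − 1 = 2; critical value at α = 0.01 is 9.21.
Since 0.743 < 9.21, we fail to reject the null hypothesis — the data are consistent with the 1:2:1 ratio.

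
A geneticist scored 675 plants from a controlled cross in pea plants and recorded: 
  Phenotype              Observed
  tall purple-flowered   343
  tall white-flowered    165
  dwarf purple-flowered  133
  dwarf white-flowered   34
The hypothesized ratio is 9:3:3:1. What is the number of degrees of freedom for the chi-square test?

3

A goodness-of-fit test with 4 phenotype classes has df = 4 − 1 = 3.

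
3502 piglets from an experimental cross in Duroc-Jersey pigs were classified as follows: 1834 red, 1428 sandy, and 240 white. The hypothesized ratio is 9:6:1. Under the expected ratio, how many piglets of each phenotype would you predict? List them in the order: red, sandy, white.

Expected counts for N = 3502 under a 9:6:1 ratio (total parts = 16):
  red: 3502 × 9/16 = 1969.875
  sandy: 3502 × 6/16 = 1313.25
  white: 3502 × 1/16 = 218.875

1969.875, 1313.25, 218.875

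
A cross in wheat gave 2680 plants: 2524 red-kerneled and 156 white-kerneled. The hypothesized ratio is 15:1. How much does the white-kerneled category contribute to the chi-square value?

0.790

Expected counts for N = 2680 under a 15:1 ratio (total parts = 16):
  red-kerneled: 2680 × 15/16 = 2512.5
  white-kerneled: 2680 × 1/16 = 167.5
Contribution of white-kerneled: (156 − 167.5)² / 167.5 = 0.7896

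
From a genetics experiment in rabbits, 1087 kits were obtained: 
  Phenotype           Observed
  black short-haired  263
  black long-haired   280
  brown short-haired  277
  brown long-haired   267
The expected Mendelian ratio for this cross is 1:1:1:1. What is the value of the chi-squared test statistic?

0.717

Expected counts for N = 1087 under a 1:1:1:1 ratio (total parts = 4):
  black short-haired: 1087 × 1/4 = 271.75
  black long-haired: 1087 × 1/4 = 271.75
  brown short-haired: 1087 × 1/4 = 271.75
  brown long-haired: 1087 × 1/4 = 271.75
χ² = Σ (O − E)² / E
  black short-haired: (263 − 271.75)² / 271.75 = 0.2817
  black long-haired: (280 − 271.75)² / 271.75 = 0.2505
  brown short-haired: (277 − 271.75)² / 271.75 = 0.1014
  brown long-haired: (267 − 271.75)² / 271.75 = 0.0830
χ² = 0.2817 + 0.2505 + 0.1014 + 0.0830 = 0.7166 ≈ 0.717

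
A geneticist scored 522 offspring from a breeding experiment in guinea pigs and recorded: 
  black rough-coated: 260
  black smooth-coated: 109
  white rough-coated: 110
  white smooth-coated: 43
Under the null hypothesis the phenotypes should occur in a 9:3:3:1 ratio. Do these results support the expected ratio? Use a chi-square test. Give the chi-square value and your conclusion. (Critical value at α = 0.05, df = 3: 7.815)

9.917; not consistent

Total ratio parts = 16. Expected numbers out of 522:
  black rough-coated: 522 × 9/16 = 293.625
  black smooth-coated: 522 × 3/16 = 97.875
  white rough-coated: 522 × 3/16 = 97.875
  white smooth-coated: 522 × 1/16 = 32.625
χ² = Σ (O − E)² / E
  black rough-coated: (260 − 293.625)² / 293.625 = 3.8506
  black smooth-coated: (109 − 97.875)² / 97.875 = 1.2645
  white rough-coated: (110 − 97.875)² / 97.875 = 1.5021
  white smooth-coated: (43 − 32.625)² / 32.625 = 3.2993
χ² = 3.8506 + 1.2645 + 1.5021 + 3.2993 = 9.9165 ≈ 9.917
Degrees of freedom = 4 − 1 = 3; critical value at α = 0.05 is 7.815.
Since 9.917 > 7.815, we reject the null hypothesis — the data do not fit the 9:3:3:1 ratio.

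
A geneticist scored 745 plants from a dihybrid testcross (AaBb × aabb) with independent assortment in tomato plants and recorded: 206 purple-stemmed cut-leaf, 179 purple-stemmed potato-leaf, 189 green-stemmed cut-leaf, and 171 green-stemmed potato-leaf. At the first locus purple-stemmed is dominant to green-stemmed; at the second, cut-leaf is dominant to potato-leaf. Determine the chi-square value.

A dihybrid testcross with independent assortment gives a 1:1:1:1 ratio.
Expected counts for N = 745 under a 1:1:1:1 ratio (total parts = 4):
  purple-stemmed cut-leaf: 745 × 1/4 = 186.25
  purple-stemmed potato-leaf: 745 × 1/4 = 186.25
  green-stemmed cut-leaf: 745 × 1/4 = 186.25
  green-stemmed potato-leaf: 745 × 1/4 = 186.25
χ² = Σ (O − E)² / E
  purple-stemmed cut-leaf: (206 − 186.25)² / 186.25 = 2.0943
  purple-stemmed potato-leaf: (179 − 186.25)² / 186.25 = 0.2822
  green-stemmed cut-leaf: (189 − 186.25)² / 186.25 = 0.0406
  green-stemmed potato-leaf: (171 − 186.25)² / 186.25 = 1.2487
χ² = 2.0943 + 0.2822 + 0.0406 + 1.2487 = 3.6658 ≈ 3.666

3.666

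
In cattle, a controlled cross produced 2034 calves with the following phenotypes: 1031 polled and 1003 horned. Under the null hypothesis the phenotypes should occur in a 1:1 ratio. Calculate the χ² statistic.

Under the 1:1 hypothesis (Σ ratio = 2, N = 2034):
  polled: 2034 × 1/2 = 1017
  horned: 2034 × 1/2 = 1017
χ² = Σ (O − E)² / E
  polled: (1031 − 1017)² / 1017 = 0.1927
  horned: (1003 − 1017)² / 1017 = 0.1927
χ² = 0.1927 + 0.1927 = 0.3854 ≈ 0.385

0.385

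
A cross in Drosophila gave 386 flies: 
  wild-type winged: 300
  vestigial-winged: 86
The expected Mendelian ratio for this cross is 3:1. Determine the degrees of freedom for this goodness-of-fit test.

1

A goodness-of-fit test with 2 phenotype classes has df = 2 − 1 = 1.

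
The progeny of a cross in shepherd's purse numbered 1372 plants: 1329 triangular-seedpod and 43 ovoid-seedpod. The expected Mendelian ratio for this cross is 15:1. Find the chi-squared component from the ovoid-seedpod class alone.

21.313

Expected counts for N = 1372 under a 15:1 ratio (total parts = 16):
  triangular-seedpod: 1372 × 15/16 = 1286.25
  ovoid-seedpod: 1372 × 1/16 = 85.75
Contribution of ovoid-seedpod: (43 − 85.75)² / 85.75 = 21.3127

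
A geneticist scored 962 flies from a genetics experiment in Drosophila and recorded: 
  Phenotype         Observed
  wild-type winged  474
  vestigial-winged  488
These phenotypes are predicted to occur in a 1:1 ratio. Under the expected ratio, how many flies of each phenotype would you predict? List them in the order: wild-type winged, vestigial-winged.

Expected counts for N = 962 under a 1:1 ratio (total parts = 2):
  wild-type winged: 962 × 1/2 = 481
  vestigial-winged: 962 × 1/2 = 481

481, 481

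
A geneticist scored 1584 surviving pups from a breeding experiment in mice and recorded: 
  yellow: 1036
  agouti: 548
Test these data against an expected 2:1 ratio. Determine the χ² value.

1.136

Expected counts for N = 1584 under a 2:1 ratio (total parts = 3):
  yellow: 1584 × 2/3 = 1056
  agouti: 1584 × 1/3 = 528
χ² = Σ (O − E)² / E
  yellow: (1036 − 1056)² / 1056 = 0.3788
  agouti: (548 − 528)² / 528 = 0.7576
χ² = 0.3788 + 0.7576 = 1.1364 ≈ 1.136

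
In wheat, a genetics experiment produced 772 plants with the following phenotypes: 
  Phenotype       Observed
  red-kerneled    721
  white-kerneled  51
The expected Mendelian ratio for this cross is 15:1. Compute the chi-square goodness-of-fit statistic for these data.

Expected counts for N = 772 under a 15:1 ratio (total parts = 16):
  red-kerneled: 772 × 15/16 = 723.75
  white-kerneled: 772 × 1/16 = 48.25
χ² = Σ (O − E)² / E
  red-kerneled: (721 − 723.75)² / 723.75 = 0.0104
  white-kerneled: (51 − 48.25)² / 48.25 = 0.1567
χ² = 0.0104 + 0.1567 = 0.1671 ≈ 0.167

0.167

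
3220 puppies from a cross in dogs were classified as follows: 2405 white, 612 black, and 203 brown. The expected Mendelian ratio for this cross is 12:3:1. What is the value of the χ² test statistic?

0.169

Total ratio parts = 16. Expected numbers out of 3220:
  white: 3220 × 12/16 = 2415
  black: 3220 × 3/16 = 603.75
  brown: 3220 × 1/16 = 201.25
χ² = Σ (O − E)² / E
  white: (2405 − 2415)² / 2415 = 0.0414
  black: (612 − 603.75)² / 603.75 = 0.1127
  brown: (203 − 201.25)² / 201.25 = 0.0152
χ² = 0.0414 + 0.1127 + 0.0152 = 0.1693 ≈ 0.169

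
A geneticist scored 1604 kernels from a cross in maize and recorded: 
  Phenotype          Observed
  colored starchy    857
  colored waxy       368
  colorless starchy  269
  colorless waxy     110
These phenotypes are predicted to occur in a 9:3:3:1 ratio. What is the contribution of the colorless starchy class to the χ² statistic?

The 9:3:3:1 ratio has 16 parts, so with N = 1604 the expected counts are:
  colored starchy: 1604 × 9/16 = 902.25
  colored waxy: 1604 × 3/16 = 300.75
  colorless starchy: 1604 × 3/16 = 300.75
  colorless waxy: 1604 × 1/16 = 100.25
Contribution of colorless starchy: (269 − 300.75)² / 300.75 = 3.3518

3.352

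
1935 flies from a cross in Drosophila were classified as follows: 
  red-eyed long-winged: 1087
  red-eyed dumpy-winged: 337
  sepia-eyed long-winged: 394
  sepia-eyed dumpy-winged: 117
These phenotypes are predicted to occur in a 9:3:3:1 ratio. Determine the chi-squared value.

Under the 9:3:3:1 hypothesis (Σ ratio = 16, N = 1935):
  red-eyed long-winged: 1935 × 9/16 = 1088.4375
  red-eyed dumpy-winged: 1935 × 3/16 = 362.8125
  sepia-eyed long-winged: 1935 × 3/16 = 362.8125
  sepia-eyed dumpy-winged: 1935 × 1/16 = 120.9375
χ² = Σ (O − E)² / E
  red-eyed long-winged: (1087 − 1088.4375)² / 1088.4375 = 0.0019
  red-eyed dumpy-winged: (337 − 362.8125)² / 362.8125 = 1.8364
  sepia-eyed long-winged: (394 − 362.8125)² / 362.8125 = 2.6809
  sepia-eyed dumpy-winged: (117 − 120.9375)² / 120.9375 = 0.1282
χ² = 0.0019 + 1.8364 + 2.6809 + 0.1282 = 4.6474 ≈ 4.647

4.647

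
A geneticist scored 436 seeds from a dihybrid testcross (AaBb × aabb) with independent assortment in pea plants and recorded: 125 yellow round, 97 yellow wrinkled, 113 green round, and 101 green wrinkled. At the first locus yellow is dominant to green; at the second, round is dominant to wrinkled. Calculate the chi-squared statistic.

A dihybrid testcross with independent assortment gives a 1:1:1:1 ratio.
Under the 1:1:1:1 hypothesis (Σ ratio = 4, N = 436):
  yellow round: 436 × 1/4 = 109
  yellow wrinkled: 436 × 1/4 = 109
  green round: 436 × 1/4 = 109
  green wrinkled: 436 × 1/4 = 109
χ² = Σ (O − E)² / E
  yellow round: (125 − 109)² / 109 = 2.3486
  yellow wrinkled: (97 − 109)² / 109 = 1.3211
  green round: (113 − 109)² / 109 = 0.1468
  green wrinkled: (101 − 109)² / 109 = 0.5872
χ² = 2.3486 + 1.3211 + 0.1468 + 0.5872 = 4.4037 ≈ 4.404

4.404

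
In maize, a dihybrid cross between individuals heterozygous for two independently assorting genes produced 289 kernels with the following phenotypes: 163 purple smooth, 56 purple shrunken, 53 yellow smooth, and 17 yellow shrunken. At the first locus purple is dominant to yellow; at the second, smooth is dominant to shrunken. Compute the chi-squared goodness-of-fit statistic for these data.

A dihybrid F₂ with independent assortment and complete dominance at both loci gives a 9:3:3:1 phenotypic ratio.
Expected counts for N = 289 under a 9:3:3:1 ratio (total parts = 16):
  purple smooth: 289 × 9/16 = 162.5625
  purple shrunken: 289 × 3/16 = 54.1875
  yellow smooth: 289 × 3/16 = 54.1875
  yellow shrunken: 289 × 1/16 = 18.0625
χ² = Σ (O − E)² / E
  purple smooth: (163 − 162.5625)² / 162.5625 = 0.0012
  purple shrunken: (56 − 54.1875)² / 54.1875 = 0.0606
  yellow smooth: (53 − 54.1875)² / 54.1875 = 0.0260
  yellow shrunken: (17 − 18.0625)² / 18.0625 = 0.0625
χ² = 0.0012 + 0.0606 + 0.0260 + 0.0625 = 0.1503 ≈ 0.150

0.150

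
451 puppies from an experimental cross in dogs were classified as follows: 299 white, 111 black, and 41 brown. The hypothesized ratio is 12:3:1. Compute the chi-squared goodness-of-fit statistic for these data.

18.644

Total ratio parts = 16. Expected numbers out of 451:
  white: 451 × 12/16 = 338.25
  black: 451 × 3/16 = 84.5625
  brown: 451 × 1/16 = 28.1875
χ² = Σ (O − E)² / E
  white: (299 − 338.25)² / 338.25 = 4.5545
  black: (111 − 84.5625)² / 84.5625 = 8.2654
  brown: (41 − 28.1875)² / 28.1875 = 5.8239
χ² = 4.5545 + 8.2654 + 5.8239 = 18.6438 ≈ 18.644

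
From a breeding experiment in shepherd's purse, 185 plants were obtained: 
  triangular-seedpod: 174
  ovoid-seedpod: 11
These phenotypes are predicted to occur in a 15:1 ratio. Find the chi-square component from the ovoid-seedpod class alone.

0.027

The 15:1 ratio has 16 parts, so with N = 185 the expected counts are:
  triangular-seedpod: 185 × 15/16 = 173.4375
  ovoid-seedpod: 185 × 1/16 = 11.5625
Contribution of ovoid-seedpod: (11 − 11.5625)² / 11.5625 = 0.0274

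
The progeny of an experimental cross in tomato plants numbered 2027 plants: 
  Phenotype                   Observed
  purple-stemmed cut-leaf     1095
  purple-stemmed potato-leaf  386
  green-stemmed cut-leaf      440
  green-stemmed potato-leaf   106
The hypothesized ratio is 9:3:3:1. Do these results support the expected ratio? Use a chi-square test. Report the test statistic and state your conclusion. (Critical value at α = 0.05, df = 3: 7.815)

Expected counts for N = 2027 under a 9:3:3:1 ratio (total parts = 16):
  purple-stemmed cut-leaf: 2027 × 9/16 = 1140.1875
  purple-stemmed potato-leaf: 2027 × 3/16 = 380.0625
  green-stemmed cut-leaf: 2027 × 3/16 = 380.0625
  green-stemmed potato-leaf: 2027 × 1/16 = 126.6875
χ² = Σ (O − E)² / E
  purple-stemmed cut-leaf: (1095 − 1140.1875)² / 1140.1875 = 1.7909
  purple-stemmed potato-leaf: (386 − 380.0625)² / 380.0625 = 0.0928
  green-stemmed cut-leaf: (440 − 380.0625)² / 380.0625 = 9.4524
  green-stemmed potato-leaf: (106 − 126.6875)² / 126.6875 = 3.3782
χ² = 1.7909 + 0.0928 + 9.4524 + 3.3782 = 14.7143 ≈ 14.714
Degrees of freedom = 4 − 1 = 3; critical value at α = 0.05 is 7.815.
Since 14.714 > 7.815, we reject the null hypothesis — the data do not fit the 9:3:3:1 ratio.

14.714; not consistent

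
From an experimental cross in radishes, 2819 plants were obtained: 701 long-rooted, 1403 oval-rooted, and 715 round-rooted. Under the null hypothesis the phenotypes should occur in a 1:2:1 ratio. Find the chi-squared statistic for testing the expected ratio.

0.199

The 1:2:1 ratio has 4 parts, so with N = 2819 the expected counts are:
  long-rooted: 2819 × 1/4 = 704.75
  oval-rooted: 2819 × 2/4 = 1409.5
  round-rooted: 2819 × 1/4 = 704.75
χ² = Σ (O − E)² / E
  long-rooted: (701 − 704.75)² / 704.75 = 0.0200
  oval-rooted: (1403 − 1409.5)² / 1409.5 = 0.0300
  round-rooted: (715 − 704.75)² / 704.75 = 0.1491
χ² = 0.0200 + 0.0300 + 0.1491 = 0.1991 ≈ 0.199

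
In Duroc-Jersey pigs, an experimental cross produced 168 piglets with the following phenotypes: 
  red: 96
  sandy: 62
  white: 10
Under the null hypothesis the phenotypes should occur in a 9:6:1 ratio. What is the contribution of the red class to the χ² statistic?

Total ratio parts = 16. Expected numbers out of 168:
  red: 168 × 9/16 = 94.5
  sandy: 168 × 6/16 = 63
  white: 168 × 1/16 = 10.5
Contribution of red: (96 − 94.5)² / 94.5 = 0.0238

0.024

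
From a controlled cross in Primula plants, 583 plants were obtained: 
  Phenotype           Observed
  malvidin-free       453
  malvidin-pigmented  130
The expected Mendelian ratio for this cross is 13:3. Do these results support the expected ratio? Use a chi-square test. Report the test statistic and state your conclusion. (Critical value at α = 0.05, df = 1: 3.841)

4.819; not consistent

Expected counts for N = 583 under a 13:3 ratio (total parts = 16):
  malvidin-free: 583 × 13/16 = 473.6875
  malvidin-pigmented: 583 × 3/16 = 109.3125
χ² = Σ (O − E)² / E
  malvidin-free: (453 − 473.6875)² / 473.6875 = 0.9035
  malvidin-pigmented: (130 − 109.3125)² / 109.3125 = 3.9151
χ² = 0.9035 + 3.9151 = 4.8186 ≈ 4.819
Degrees of freedom = 2 − 1 = 1; critical value at α = 0.05 is 3.841.
Since 4.819 > 3.841, we reject the null hypothesis — the data do not fit the 13:3 ratio.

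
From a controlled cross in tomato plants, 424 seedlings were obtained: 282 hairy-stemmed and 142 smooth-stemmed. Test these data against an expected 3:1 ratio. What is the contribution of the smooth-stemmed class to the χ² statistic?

Under the 3:1 hypothesis (Σ ratio = 4, N = 424):
  hairy-stemmed: 424 × 3/4 = 318
  smooth-stemmed: 424 × 1/4 = 106
Contribution of smooth-stemmed: (142 − 106)² / 106 = 12.2264

12.226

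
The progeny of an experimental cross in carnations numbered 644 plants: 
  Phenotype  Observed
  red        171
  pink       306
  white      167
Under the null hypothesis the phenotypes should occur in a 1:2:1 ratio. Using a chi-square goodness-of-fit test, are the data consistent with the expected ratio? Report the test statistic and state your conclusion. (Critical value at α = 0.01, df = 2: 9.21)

The 1:2:1 ratio has 4 parts, so with N = 644 the expected counts are:
  red: 644 × 1/4 = 161
  pink: 644 × 2/4 = 322
  white: 644 × 1/4 = 161
χ² = Σ (O − E)² / E
  red: (171 − 161)² / 161 = 0.6211
  pink: (306 − 322)² / 322 = 0.7950
  white: (167 − 161)² / 161 = 0.2236
χ² = 0.6211 + 0.7950 + 0.2236 = 1.6397 ≈ 1.640
Degrees of freedom = 3 − 1 = 2; critical value at α = 0.01 is 9.21.
Since 1.640 < 9.21, we fail to reject the null hypothesis — the data are consistent with the 1:2:1 ratio.

1.640; consistent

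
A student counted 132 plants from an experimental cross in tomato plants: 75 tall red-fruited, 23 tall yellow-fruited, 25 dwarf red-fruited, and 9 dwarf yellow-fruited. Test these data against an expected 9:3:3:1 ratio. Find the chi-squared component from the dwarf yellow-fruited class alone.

Total ratio parts = 16. Expected numbers out of 132:
  tall red-fruited: 132 × 9/16 = 74.25
  tall yellow-fruited: 132 × 3/16 = 24.75
  dwarf red-fruited: 132 × 3/16 = 24.75
  dwarf yellow-fruited: 132 × 1/16 = 8.25
Contribution of dwarf yellow-fruited: (9 − 8.25)² / 8.25 = 0.0682

0.068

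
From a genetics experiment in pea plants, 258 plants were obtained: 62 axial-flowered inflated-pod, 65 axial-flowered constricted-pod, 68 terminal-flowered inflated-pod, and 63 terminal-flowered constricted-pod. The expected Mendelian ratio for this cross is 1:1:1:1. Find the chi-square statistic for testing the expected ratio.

0.326

The 1:1:1:1 ratio has 4 parts, so with N = 258 the expected counts are:
  axial-flowered inflated-pod: 258 × 1/4 = 64.5
  axial-flowered constricted-pod: 258 × 1/4 = 64.5
  terminal-flowered inflated-pod: 258 × 1/4 = 64.5
  terminal-flowered constricted-pod: 258 × 1/4 = 64.5
χ² = Σ (O − E)² / E
  axial-flowered inflated-pod: (62 − 64.5)² / 64.5 = 0.0969
  axial-flowered constricted-pod: (65 − 64.5)² / 64.5 = 0.0039
  terminal-flowered inflated-pod: (68 − 64.5)² / 64.5 = 0.1899
  terminal-flowered constricted-pod: (63 − 64.5)² / 64.5 = 0.0349
χ² = 0.0969 + 0.0039 + 0.1899 + 0.0349 = 0.3256 ≈ 0.326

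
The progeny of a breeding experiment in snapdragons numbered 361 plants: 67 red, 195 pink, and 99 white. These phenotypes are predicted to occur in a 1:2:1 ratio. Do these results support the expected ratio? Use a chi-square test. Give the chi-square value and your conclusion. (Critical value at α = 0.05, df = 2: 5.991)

Under the 1:2:1 hypothesis (Σ ratio = 4, N = 361):
  red: 361 × 1/4 = 90.25
  pink: 361 × 2/4 = 180.5
  white: 361 × 1/4 = 90.25
χ² = Σ (O − E)² / E
  red: (67 − 90.25)² / 90.25 = 5.9896
  pink: (195 − 180.5)² / 180.5 = 1.1648
  white: (99 − 90.25)² / 90.25 = 0.8483
χ² = 5.9896 + 1.1648 + 0.8483 = 8.0027 ≈ 8.003
Degrees of freedom = 3 − 1 = 2; critical value at α = 0.05 is 5.991.
Since 8.003 > 5.991, we reject the null hypothesis — the data do not fit the 1:2:1 ratio.

8.003; not consistent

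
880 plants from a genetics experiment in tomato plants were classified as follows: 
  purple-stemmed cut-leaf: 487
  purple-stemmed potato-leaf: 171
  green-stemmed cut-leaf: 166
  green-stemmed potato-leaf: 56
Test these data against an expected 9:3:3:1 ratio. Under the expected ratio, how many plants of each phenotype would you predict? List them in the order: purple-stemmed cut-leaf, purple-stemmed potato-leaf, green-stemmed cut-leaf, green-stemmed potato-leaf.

Under the 9:3:3:1 hypothesis (Σ ratio = 16, N = 880):
  purple-stemmed cut-leaf: 880 × 9/16 = 495
  purple-stemmed potato-leaf: 880 × 3/16 = 165
  green-stemmed cut-leaf: 880 × 3/16 = 165
  green-stemmed potato-leaf: 880 × 1/16 = 55

495, 165, 165, 55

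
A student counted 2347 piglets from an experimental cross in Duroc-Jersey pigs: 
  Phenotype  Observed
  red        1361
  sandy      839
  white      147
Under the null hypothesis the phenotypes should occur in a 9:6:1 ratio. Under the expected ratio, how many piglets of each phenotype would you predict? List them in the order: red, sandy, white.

The 9:6:1 ratio has 16 parts, so with N = 2347 the expected counts are:
  red: 2347 × 9/16 = 1320.1875
  sandy: 2347 × 6/16 = 880.125
  white: 2347 × 1/16 = 146.6875

1320.1875, 880.125, 146.6875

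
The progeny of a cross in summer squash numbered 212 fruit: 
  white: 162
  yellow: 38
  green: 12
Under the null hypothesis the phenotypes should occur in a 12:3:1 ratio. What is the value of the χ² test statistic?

0.252

The 12:3:1 ratio has 16 parts, so with N = 212 the expected counts are:
  white: 212 × 12/16 = 159
  yellow: 212 × 3/16 = 39.75
  green: 212 × 1/16 = 13.25
χ² = Σ (O − E)² / E
  white: (162 − 159)² / 159 = 0.0566
  yellow: (38 − 39.75)² / 39.75 = 0.0770
  green: (12 − 13.25)² / 13.25 = 0.1179
χ² = 0.0566 + 0.0770 + 0.1179 = 0.2515 ≈ 0.252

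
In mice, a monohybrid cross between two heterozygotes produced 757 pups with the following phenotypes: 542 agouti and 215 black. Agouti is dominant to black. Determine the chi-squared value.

4.672

For a monohybrid cross between heterozygotes with complete dominance, the expected phenotypic ratio is 3:1.
The 3:1 ratio has 4 parts, so with N = 757 the expected counts are:
  agouti: 757 × 3/4 = 567.75
  black: 757 × 1/4 = 189.25
χ² = Σ (O − E)² / E
  agouti: (542 − 567.75)² / 567.75 = 1.1679
  black: (215 − 189.25)² / 189.25 = 3.5036
χ² = 1.1679 + 3.5036 = 4.6715 ≈ 4.672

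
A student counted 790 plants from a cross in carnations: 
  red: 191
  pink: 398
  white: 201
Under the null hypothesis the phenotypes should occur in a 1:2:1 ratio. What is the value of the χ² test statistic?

Total ratio parts = 4. Expected numbers out of 790:
  red: 790 × 1/4 = 197.5
  pink: 790 × 2/4 = 395
  white: 790 × 1/4 = 197.5
χ² = Σ (O − E)² / E
  red: (191 − 197.5)² / 197.5 = 0.2139
  pink: (398 − 395)² / 395 = 0.0228
  white: (201 − 197.5)² / 197.5 = 0.0620
χ² = 0.2139 + 0.0228 + 0.0620 = 0.2987 ≈ 0.299

0.299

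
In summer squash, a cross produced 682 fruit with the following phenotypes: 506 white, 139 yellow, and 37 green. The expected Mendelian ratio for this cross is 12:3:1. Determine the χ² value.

1.769

Under the 12:3:1 hypothesis (Σ ratio = 16, N = 682):
  white: 682 × 12/16 = 511.5
  yellow: 682 × 3/16 = 127.875
  green: 682 × 1/16 = 42.625
χ² = Σ (O − E)² / E
  white: (506 − 511.5)² / 511.5 = 0.0591
  yellow: (139 − 127.875)² / 127.875 = 0.9679
  green: (37 − 42.625)² / 42.625 = 0.7423
χ² = 0.0591 + 0.9679 + 0.7423 = 1.7693 ≈ 1.769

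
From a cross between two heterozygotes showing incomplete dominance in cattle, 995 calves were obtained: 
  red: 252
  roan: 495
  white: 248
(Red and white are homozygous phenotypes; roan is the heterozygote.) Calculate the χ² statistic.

0.057

With incomplete dominance, a heterozygote × heterozygote cross gives a 1:2:1 phenotypic ratio.
Expected counts for N = 995 under a 1:2:1 ratio (total parts = 4):
  red: 995 × 1/4 = 248.75
  roan: 995 × 2/4 = 497.5
  white: 995 × 1/4 = 248.75
χ² = Σ (O − E)² / E
  red: (252 − 248.75)² / 248.75 = 0.0425
  roan: (495 − 497.5)² / 497.5 = 0.0126
  white: (248 − 248.75)² / 248.75 = 0.0023
χ² = 0.0425 + 0.0126 + 0.0023 = 0.0574 ≈ 0.057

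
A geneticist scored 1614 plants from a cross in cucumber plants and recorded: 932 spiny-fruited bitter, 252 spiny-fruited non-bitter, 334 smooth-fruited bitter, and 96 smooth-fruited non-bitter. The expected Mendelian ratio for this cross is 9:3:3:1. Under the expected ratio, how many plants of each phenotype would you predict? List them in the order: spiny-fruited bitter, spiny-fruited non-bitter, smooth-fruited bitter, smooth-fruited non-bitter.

907.875, 302.625, 302.625, 100.875

Under the 9:3:3:1 hypothesis (Σ ratio = 16, N = 1614):
  spiny-fruited bitter: 1614 × 9/16 = 907.875
  spiny-fruited non-bitter: 1614 × 3/16 = 302.625
  smooth-fruited bitter: 1614 × 3/16 = 302.625
  smooth-fruited non-bitter: 1614 × 1/16 = 100.875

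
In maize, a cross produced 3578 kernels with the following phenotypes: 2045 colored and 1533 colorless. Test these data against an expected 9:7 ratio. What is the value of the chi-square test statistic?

1.190

Expected counts for N = 3578 under a 9:7 ratio (total parts = 16):
  colored: 3578 × 9/16 = 2012.625
  colorless: 3578 × 7/16 = 1565.375
χ² = Σ (O − E)² / E
  colored: (2045 − 2012.625)² / 2012.625 = 0.5208
  colorless: (1533 − 1565.375)² / 1565.375 = 0.6696
χ² = 0.5208 + 0.6696 = 1.1904 ≈ 1.190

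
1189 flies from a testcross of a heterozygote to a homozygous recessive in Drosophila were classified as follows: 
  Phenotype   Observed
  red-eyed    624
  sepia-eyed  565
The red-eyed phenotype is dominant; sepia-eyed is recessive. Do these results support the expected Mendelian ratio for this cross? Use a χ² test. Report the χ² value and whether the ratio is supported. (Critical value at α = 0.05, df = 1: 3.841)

A testcross of a heterozygote (Aa × aa) gives a 1:1 phenotypic ratio.
Total ratio parts = 2. Expected numbers out of 1189:
  red-eyed: 1189 × 1/2 = 594.5
  sepia-eyed: 1189 × 1/2 = 594.5
χ² = Σ (O − E)² / E
  red-eyed: (624 − 594.5)² / 594.5 = 1.4638
  sepia-eyed: (565 − 594.5)² / 594.5 = 1.4638
χ² = 1.4638 + 1.4638 = 2.9276 ≈ 2.928
Degrees of freedom = 2 − 1 = 1; critical value at α = 0.05 is 3.841.
Since 2.928 < 3.841, we fail to reject the null hypothesis — the data are consistent with the 1:1 ratio.

2.928; consistent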